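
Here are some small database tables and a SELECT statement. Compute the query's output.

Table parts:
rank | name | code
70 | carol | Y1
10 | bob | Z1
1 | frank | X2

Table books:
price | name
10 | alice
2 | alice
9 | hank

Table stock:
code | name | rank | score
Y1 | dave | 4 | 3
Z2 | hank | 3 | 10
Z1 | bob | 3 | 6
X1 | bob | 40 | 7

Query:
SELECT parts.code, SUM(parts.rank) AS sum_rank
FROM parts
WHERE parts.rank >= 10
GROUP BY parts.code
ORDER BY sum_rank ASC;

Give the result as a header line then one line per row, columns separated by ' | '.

== RESULT ==
parts.code | sum_rank
Z1 | 10
Y1 | 70

Derivation:
After WHERE (2 rows):
parts.rank | parts.name | parts.code
70 | carol | Y1
10 | bob | Z1
After GROUP BY (2 rows):
parts.code | sum_rank
Y1 | 70
Z1 | 10
After ORDER BY (2 rows):
parts.code | sum_rank
Z1 | 10
Y1 | 70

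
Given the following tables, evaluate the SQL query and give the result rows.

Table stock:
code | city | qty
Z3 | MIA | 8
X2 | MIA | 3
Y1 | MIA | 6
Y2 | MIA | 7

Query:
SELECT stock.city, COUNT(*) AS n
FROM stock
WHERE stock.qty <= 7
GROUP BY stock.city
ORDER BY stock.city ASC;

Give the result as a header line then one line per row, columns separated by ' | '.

After WHERE (3 rows):
stock.code | stock.city | stock.qty
X2 | MIA | 3
Y1 | MIA | 6
Y2 | MIA | 7
After GROUP BY (1 rows):
stock.city | n
MIA | 3
After ORDER BY (1 rows):
stock.city | n
MIA | 3

== RESULT ==
stock.city | n
MIA | 3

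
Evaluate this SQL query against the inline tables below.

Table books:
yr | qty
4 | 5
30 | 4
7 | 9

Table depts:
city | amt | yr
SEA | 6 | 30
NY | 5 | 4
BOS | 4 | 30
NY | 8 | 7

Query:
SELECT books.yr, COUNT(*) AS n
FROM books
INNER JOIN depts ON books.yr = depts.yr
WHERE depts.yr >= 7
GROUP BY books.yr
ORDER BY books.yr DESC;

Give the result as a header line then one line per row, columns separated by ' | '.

== RESULT ==
books.yr | n
30 | 2
7 | 1

Derivation:
After JOIN depts (4 rows):
books.yr | books.qty | depts.city | depts.amt | depts.yr
4 | 5 | NY | 5 | 4
30 | 4 | SEA | 6 | 30
30 | 4 | BOS | 4 | 30
7 | 9 | NY | 8 | 7
After WHERE (3 rows):
books.yr | books.qty | depts.city | depts.amt | depts.yr
30 | 4 | SEA | 6 | 30
30 | 4 | BOS | 4 | 30
7 | 9 | NY | 8 | 7
After GROUP BY (2 rows):
books.yr | n
30 | 2
7 | 1
After ORDER BY (2 rows):
books.yr | n
30 | 2
7 | 1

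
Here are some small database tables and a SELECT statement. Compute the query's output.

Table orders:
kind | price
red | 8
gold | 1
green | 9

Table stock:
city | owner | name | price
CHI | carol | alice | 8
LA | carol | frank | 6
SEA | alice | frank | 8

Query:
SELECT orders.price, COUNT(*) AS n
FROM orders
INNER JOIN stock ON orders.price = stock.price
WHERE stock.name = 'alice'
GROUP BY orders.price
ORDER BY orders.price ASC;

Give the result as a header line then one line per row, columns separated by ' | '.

After JOIN stock (2 rows):
orders.kind | orders.price | stock.city | stock.owner | stock.name | stock.price
red | 8 | CHI | carol | alice | 8
red | 8 | SEA | alice | frank | 8
After WHERE (1 rows):
orders.kind | orders.price | stock.city | stock.owner | stock.name | stock.price
red | 8 | CHI | carol | alice | 8
After GROUP BY (1 rows):
orders.price | n
8 | 1
After ORDER BY (1 rows):
orders.price | n
8 | 1

== RESULT ==
orders.price | n
8 | 1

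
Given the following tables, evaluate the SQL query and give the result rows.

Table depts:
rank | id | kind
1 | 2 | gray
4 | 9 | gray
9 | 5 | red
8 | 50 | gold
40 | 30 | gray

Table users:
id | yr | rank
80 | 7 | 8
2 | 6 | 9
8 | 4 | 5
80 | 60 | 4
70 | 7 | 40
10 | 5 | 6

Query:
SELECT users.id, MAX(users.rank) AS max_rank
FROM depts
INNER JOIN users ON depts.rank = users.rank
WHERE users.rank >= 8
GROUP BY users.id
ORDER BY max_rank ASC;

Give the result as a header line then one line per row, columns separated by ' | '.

After JOIN users (4 rows):
depts.rank | depts.id | depts.kind | users.id | users.yr | users.rank
4 | 9 | gray | 80 | 60 | 4
9 | 5 | red | 2 | 6 | 9
8 | 50 | gold | 80 | 7 | 8
40 | 30 | gray | 70 | 7 | 40
After WHERE (3 rows):
depts.rank | depts.id | depts.kind | users.id | users.yr | users.rank
9 | 5 | red | 2 | 6 | 9
8 | 50 | gold | 80 | 7 | 8
40 | 30 | gray | 70 | 7 | 40
After GROUP BY (3 rows):
users.id | max_rank
2 | 9
80 | 8
70 | 40
After ORDER BY (3 rows):
users.id | max_rank
80 | 8
2 | 9
70 | 40

== RESULT ==
users.id | max_rank
80 | 8
2 | 9
70 | 40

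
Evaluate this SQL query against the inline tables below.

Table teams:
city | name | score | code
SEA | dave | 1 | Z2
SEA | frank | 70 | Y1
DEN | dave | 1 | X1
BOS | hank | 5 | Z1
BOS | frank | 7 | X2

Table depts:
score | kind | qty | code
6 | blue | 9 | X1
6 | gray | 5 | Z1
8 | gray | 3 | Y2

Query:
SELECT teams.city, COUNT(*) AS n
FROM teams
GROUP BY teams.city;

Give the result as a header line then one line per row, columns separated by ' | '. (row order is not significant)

== RESULT ==
teams.city | n
SEA | 2
DEN | 1
BOS | 2

Derivation:
After GROUP BY (3 rows):
teams.city | n
SEA | 2
DEN | 1
BOS | 2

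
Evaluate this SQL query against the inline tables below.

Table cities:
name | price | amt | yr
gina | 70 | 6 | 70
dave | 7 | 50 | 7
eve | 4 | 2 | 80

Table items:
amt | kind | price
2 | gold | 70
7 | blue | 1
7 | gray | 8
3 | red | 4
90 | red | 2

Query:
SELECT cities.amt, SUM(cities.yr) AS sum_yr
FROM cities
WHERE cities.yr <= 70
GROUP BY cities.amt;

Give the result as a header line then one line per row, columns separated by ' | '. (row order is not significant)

After WHERE (2 rows):
cities.name | cities.price | cities.amt | cities.yr
gina | 70 | 6 | 70
dave | 7 | 50 | 7
After GROUP BY (2 rows):
cities.amt | sum_yr
6 | 70
50 | 7

== RESULT ==
cities.amt | sum_yr
6 | 70
50 | 7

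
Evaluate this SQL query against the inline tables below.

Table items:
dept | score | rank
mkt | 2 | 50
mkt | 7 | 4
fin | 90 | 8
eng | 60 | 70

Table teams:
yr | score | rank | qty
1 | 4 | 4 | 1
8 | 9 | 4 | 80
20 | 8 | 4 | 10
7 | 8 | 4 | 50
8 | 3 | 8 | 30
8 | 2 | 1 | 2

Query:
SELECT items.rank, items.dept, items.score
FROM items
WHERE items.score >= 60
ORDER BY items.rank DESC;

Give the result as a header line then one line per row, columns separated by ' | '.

== RESULT ==
items.rank | items.dept | items.score
70 | eng | 60
8 | fin | 90

Derivation:
After WHERE (2 rows):
items.dept | items.score | items.rank
fin | 90 | 8
eng | 60 | 70
After SELECT (2 rows):
items.rank | items.dept | items.score
8 | fin | 90
70 | eng | 60
After ORDER BY (2 rows):
items.rank | items.dept | items.score
70 | eng | 60
8 | fin | 90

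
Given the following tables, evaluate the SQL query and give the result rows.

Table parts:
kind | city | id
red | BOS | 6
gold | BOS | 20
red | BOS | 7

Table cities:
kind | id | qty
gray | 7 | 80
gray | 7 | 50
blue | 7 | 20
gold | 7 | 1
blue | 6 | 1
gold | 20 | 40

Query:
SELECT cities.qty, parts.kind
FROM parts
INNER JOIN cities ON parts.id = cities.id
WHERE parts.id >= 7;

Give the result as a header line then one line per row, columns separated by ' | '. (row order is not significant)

After JOIN cities (6 rows):
parts.kind | parts.city | parts.id | cities.kind | cities.id | cities.qty
red | BOS | 6 | blue | 6 | 1
gold | BOS | 20 | gold | 20 | 40
red | BOS | 7 | gray | 7 | 80
red | BOS | 7 | gray | 7 | 50
red | BOS | 7 | blue | 7 | 20
red | BOS | 7 | gold | 7 | 1
After WHERE (5 rows):
parts.kind | parts.city | parts.id | cities.kind | cities.id | cities.qty
gold | BOS | 20 | gold | 20 | 40
red | BOS | 7 | gray | 7 | 80
red | BOS | 7 | gray | 7 | 50
red | BOS | 7 | blue | 7 | 20
red | BOS | 7 | gold | 7 | 1
After SELECT (5 rows):
cities.qty | parts.kind
40 | gold
80 | red
50 | red
20 | red
1 | red

== RESULT ==
cities.qty | parts.kind
40 | gold
80 | red
50 | red
20 | red
1 | red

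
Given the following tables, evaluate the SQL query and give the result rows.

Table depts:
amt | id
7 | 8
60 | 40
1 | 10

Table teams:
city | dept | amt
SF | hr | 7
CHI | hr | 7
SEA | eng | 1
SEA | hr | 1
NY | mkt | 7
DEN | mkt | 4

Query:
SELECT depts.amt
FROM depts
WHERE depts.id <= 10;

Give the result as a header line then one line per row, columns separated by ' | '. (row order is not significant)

== RESULT ==
depts.amt
7
1

Derivation:
After WHERE (2 rows):
depts.amt | depts.id
7 | 8
1 | 10
After SELECT (2 rows):
depts.amt
7
1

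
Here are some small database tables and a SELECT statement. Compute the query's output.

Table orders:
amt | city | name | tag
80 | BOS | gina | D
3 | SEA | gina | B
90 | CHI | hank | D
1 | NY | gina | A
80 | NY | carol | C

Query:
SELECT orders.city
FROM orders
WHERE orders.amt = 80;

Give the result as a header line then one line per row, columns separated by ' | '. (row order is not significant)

After WHERE (2 rows):
orders.amt | orders.city | orders.name | orders.tag
80 | BOS | gina | D
80 | NY | carol | C
After SELECT (2 rows):
orders.city
BOS
NY

== RESULT ==
orders.city
BOS
NY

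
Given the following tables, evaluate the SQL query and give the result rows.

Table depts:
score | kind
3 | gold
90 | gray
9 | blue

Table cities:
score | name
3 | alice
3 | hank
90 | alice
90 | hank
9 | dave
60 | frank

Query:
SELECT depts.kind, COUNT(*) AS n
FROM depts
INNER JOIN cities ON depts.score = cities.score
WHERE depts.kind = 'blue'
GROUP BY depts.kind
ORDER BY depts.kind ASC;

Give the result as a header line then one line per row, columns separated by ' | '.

After JOIN cities (5 rows):
depts.score | depts.kind | cities.score | cities.name
3 | gold | 3 | alice
3 | gold | 3 | hank
90 | gray | 90 | alice
90 | gray | 90 | hank
9 | blue | 9 | dave
After WHERE (1 rows):
depts.score | depts.kind | cities.score | cities.name
9 | blue | 9 | dave
After GROUP BY (1 rows):
depts.kind | n
blue | 1
After ORDER BY (1 rows):
depts.kind | n
blue | 1

== RESULT ==
depts.kind | n
blue | 1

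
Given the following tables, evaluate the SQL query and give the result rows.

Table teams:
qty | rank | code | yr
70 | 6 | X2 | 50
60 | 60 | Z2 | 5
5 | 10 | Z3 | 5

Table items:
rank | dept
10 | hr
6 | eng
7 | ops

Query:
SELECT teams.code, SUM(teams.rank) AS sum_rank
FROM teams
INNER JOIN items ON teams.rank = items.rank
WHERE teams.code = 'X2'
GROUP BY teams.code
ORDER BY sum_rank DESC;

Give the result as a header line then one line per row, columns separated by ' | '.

== RESULT ==
teams.code | sum_rank
X2 | 6

Derivation:
After JOIN items (2 rows):
teams.qty | teams.rank | teams.code | teams.yr | items.rank | items.dept
70 | 6 | X2 | 50 | 6 | eng
5 | 10 | Z3 | 5 | 10 | hr
After WHERE (1 rows):
teams.qty | teams.rank | teams.code | teams.yr | items.rank | items.dept
70 | 6 | X2 | 50 | 6 | eng
After GROUP BY (1 rows):
teams.code | sum_rank
X2 | 6
After ORDER BY (1 rows):
teams.code | sum_rank
X2 | 6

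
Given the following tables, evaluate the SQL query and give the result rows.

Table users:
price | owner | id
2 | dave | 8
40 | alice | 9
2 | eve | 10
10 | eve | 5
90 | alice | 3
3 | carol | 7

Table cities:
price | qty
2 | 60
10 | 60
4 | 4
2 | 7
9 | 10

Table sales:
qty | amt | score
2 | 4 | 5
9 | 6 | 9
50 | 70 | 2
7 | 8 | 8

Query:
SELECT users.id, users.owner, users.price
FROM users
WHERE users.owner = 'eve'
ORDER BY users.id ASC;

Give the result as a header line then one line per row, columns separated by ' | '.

== RESULT ==
users.id | users.owner | users.price
5 | eve | 10
10 | eve | 2

Derivation:
After WHERE (2 rows):
users.price | users.owner | users.id
2 | eve | 10
10 | eve | 5
After SELECT (2 rows):
users.id | users.owner | users.price
10 | eve | 2
5 | eve | 10
After ORDER BY (2 rows):
users.id | users.owner | users.price
5 | eve | 10
10 | eve | 2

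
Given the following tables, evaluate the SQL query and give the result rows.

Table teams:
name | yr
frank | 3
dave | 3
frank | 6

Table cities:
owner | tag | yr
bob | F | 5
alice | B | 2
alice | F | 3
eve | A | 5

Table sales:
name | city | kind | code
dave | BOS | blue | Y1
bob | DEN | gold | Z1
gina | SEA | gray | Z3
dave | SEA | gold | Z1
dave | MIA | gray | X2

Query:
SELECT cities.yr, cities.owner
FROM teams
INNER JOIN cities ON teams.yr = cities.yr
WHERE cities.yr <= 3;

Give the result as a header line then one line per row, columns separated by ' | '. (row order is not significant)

== RESULT ==
cities.yr | cities.owner
3 | alice
3 | alice

Derivation:
After JOIN cities (2 rows):
teams.name | teams.yr | cities.owner | cities.tag | cities.yr
frank | 3 | alice | F | 3
dave | 3 | alice | F | 3
After WHERE (2 rows):
teams.name | teams.yr | cities.owner | cities.tag | cities.yr
frank | 3 | alice | F | 3
dave | 3 | alice | F | 3
After SELECT (2 rows):
cities.yr | cities.owner
3 | alice
3 | alice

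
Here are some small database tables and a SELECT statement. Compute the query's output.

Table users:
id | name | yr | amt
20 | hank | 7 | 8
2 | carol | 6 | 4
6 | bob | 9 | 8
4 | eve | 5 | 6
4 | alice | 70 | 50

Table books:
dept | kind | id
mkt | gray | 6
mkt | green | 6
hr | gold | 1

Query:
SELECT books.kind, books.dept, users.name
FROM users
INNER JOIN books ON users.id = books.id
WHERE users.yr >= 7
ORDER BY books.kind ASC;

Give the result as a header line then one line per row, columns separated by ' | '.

After JOIN books (2 rows):
users.id | users.name | users.yr | users.amt | books.dept | books.kind | books.id
6 | bob | 9 | 8 | mkt | gray | 6
6 | bob | 9 | 8 | mkt | green | 6
After WHERE (2 rows):
users.id | users.name | users.yr | users.amt | books.dept | books.kind | books.id
6 | bob | 9 | 8 | mkt | gray | 6
6 | bob | 9 | 8 | mkt | green | 6
After SELECT (2 rows):
books.kind | books.dept | users.name
gray | mkt | bob
green | mkt | bob
After ORDER BY (2 rows):
books.kind | books.dept | users.name
gray | mkt | bob
green | mkt | bob

== RESULT ==
books.kind | books.dept | users.name
gray | mkt | bob
green | mkt | bob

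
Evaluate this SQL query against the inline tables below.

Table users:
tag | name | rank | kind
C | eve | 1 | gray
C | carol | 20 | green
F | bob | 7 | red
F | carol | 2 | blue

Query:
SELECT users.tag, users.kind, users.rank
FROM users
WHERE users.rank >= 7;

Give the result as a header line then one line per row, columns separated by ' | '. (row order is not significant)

After WHERE (2 rows):
users.tag | users.name | users.rank | users.kind
C | carol | 20 | green
F | bob | 7 | red
After SELECT (2 rows):
users.tag | users.kind | users.rank
C | green | 20
F | red | 7

== RESULT ==
users.tag | users.kind | users.rank
C | green | 20
F | red | 7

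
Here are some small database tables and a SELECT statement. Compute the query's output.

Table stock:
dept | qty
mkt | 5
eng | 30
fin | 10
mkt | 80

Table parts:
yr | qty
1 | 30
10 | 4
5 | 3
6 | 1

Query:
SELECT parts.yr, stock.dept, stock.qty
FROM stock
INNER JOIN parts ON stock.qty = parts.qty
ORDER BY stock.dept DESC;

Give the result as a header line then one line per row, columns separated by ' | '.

After JOIN parts (1 rows):
stock.dept | stock.qty | parts.yr | parts.qty
eng | 30 | 1 | 30
After SELECT (1 rows):
parts.yr | stock.dept | stock.qty
1 | eng | 30
After ORDER BY (1 rows):
parts.yr | stock.dept | stock.qty
1 | eng | 30

== RESULT ==
parts.yr | stock.dept | stock.qty
1 | eng | 30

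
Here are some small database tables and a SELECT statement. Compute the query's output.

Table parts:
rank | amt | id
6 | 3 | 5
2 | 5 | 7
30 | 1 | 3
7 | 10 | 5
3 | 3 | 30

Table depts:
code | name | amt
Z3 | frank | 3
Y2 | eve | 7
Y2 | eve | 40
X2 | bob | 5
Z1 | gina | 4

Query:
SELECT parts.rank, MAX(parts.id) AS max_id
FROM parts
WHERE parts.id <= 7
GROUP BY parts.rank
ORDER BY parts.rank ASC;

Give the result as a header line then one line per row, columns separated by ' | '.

After WHERE (4 rows):
parts.rank | parts.amt | parts.id
6 | 3 | 5
2 | 5 | 7
30 | 1 | 3
7 | 10 | 5
After GROUP BY (4 rows):
parts.rank | max_id
6 | 5
2 | 7
30 | 3
7 | 5
After ORDER BY (4 rows):
parts.rank | max_id
2 | 7
6 | 5
7 | 5
30 | 3

== RESULT ==
parts.rank | max_id
2 | 7
6 | 5
7 | 5
30 | 3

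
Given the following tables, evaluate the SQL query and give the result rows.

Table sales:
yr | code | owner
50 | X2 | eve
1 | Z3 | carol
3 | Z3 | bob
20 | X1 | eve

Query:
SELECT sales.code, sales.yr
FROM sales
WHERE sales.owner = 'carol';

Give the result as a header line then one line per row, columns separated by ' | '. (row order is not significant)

== RESULT ==
sales.code | sales.yr
Z3 | 1

Derivation:
After WHERE (1 rows):
sales.yr | sales.code | sales.owner
1 | Z3 | carol
After SELECT (1 rows):
sales.code | sales.yr
Z3 | 1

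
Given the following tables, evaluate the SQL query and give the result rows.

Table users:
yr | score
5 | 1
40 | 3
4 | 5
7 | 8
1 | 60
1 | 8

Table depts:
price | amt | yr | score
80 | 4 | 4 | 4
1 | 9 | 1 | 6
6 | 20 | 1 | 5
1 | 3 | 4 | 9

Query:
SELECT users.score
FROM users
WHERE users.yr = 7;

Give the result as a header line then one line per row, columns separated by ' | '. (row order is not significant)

== RESULT ==
users.score
8

Derivation:
After WHERE (1 rows):
users.yr | users.score
7 | 8
After SELECT (1 rows):
users.score
8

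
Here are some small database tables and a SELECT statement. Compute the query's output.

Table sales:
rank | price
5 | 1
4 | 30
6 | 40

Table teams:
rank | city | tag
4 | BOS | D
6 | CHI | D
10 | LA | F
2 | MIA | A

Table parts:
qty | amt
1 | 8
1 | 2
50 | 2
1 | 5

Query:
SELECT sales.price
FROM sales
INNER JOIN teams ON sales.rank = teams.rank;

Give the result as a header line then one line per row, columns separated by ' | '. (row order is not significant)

After JOIN teams (2 rows):
sales.rank | sales.price | teams.rank | teams.city | teams.tag
4 | 30 | 4 | BOS | D
6 | 40 | 6 | CHI | D
After SELECT (2 rows):
sales.price
30
40

== RESULT ==
sales.price
30
40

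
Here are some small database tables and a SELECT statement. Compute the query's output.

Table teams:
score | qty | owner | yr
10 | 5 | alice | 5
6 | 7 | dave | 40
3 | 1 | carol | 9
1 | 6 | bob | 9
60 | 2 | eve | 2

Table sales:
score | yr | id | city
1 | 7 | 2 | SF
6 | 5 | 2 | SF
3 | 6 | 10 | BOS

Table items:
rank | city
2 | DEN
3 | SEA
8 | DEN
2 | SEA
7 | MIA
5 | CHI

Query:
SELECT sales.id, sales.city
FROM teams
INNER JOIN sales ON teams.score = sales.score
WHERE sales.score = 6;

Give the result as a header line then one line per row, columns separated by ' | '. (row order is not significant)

== RESULT ==
sales.id | sales.city
2 | SF

Derivation:
After JOIN sales (3 rows):
teams.score | teams.qty | teams.owner | teams.yr | sales.score | sales.yr | sales.id | sales.city
6 | 7 | dave | 40 | 6 | 5 | 2 | SF
3 | 1 | carol | 9 | 3 | 6 | 10 | BOS
1 | 6 | bob | 9 | 1 | 7 | 2 | SF
After WHERE (1 rows):
teams.score | teams.qty | teams.owner | teams.yr | sales.score | sales.yr | sales.id | sales.city
6 | 7 | dave | 40 | 6 | 5 | 2 | SF
After SELECT (1 rows):
sales.id | sales.city
2 | SF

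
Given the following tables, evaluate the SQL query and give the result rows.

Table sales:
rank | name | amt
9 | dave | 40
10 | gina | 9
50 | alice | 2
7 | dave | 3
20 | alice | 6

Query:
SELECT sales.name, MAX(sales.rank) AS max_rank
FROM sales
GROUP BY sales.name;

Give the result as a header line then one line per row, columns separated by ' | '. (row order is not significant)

After GROUP BY (3 rows):
sales.name | max_rank
dave | 9
gina | 10
alice | 50

== RESULT ==
sales.name | max_rank
dave | 9
gina | 10
alice | 50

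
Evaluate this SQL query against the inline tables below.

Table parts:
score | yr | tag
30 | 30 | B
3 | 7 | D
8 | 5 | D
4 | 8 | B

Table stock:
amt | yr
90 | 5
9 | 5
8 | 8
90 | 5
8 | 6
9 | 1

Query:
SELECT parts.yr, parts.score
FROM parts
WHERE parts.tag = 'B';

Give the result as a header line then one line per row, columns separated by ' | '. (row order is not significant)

== RESULT ==
parts.yr | parts.score
30 | 30
8 | 4

Derivation:
After WHERE (2 rows):
parts.score | parts.yr | parts.tag
30 | 30 | B
4 | 8 | B
After SELECT (2 rows):
parts.yr | parts.score
30 | 30
8 | 4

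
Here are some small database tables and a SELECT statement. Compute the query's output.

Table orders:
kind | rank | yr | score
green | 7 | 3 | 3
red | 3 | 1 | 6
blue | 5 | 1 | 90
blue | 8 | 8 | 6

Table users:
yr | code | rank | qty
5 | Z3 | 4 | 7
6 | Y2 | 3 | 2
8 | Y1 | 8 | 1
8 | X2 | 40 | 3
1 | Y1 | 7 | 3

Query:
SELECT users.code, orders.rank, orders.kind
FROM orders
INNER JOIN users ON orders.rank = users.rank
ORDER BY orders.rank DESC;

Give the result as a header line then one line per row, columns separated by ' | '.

After JOIN users (3 rows):
orders.kind | orders.rank | orders.yr | orders.score | users.yr | users.code | users.rank | users.qty
green | 7 | 3 | 3 | 1 | Y1 | 7 | 3
red | 3 | 1 | 6 | 6 | Y2 | 3 | 2
blue | 8 | 8 | 6 | 8 | Y1 | 8 | 1
After SELECT (3 rows):
users.code | orders.rank | orders.kind
Y1 | 7 | green
Y2 | 3 | red
Y1 | 8 | blue
After ORDER BY (3 rows):
users.code | orders.rank | orders.kind
Y1 | 8 | blue
Y1 | 7 | green
Y2 | 3 | red

== RESULT ==
users.code | orders.rank | orders.kind
Y1 | 8 | blue
Y1 | 7 | green
Y2 | 3 | red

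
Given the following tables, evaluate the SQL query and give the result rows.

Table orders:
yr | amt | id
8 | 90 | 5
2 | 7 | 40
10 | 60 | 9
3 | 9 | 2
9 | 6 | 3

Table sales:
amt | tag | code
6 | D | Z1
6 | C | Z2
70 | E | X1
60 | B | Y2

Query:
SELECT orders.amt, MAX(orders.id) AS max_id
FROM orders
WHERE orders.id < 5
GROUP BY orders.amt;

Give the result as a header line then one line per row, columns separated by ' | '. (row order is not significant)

After WHERE (2 rows):
orders.yr | orders.amt | orders.id
3 | 9 | 2
9 | 6 | 3
After GROUP BY (2 rows):
orders.amt | max_id
9 | 2
6 | 3

== RESULT ==
orders.amt | max_id
9 | 2
6 | 3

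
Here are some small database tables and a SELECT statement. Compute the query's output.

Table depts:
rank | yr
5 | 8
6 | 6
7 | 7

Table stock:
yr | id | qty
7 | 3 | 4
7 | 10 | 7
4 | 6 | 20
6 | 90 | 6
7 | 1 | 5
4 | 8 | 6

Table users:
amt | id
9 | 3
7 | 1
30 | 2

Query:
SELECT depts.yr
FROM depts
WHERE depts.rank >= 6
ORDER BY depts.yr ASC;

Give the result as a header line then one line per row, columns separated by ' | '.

== RESULT ==
depts.yr
6
7

Derivation:
After WHERE (2 rows):
depts.rank | depts.yr
6 | 6
7 | 7
After SELECT (2 rows):
depts.yr
6
7
After ORDER BY (2 rows):
depts.yr
6
7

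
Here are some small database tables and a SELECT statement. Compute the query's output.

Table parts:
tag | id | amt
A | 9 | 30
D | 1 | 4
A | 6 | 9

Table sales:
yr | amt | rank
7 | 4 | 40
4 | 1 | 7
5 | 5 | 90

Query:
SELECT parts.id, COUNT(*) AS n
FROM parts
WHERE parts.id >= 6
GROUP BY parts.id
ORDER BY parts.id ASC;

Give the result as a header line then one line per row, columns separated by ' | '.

After WHERE (2 rows):
parts.tag | parts.id | parts.amt
A | 9 | 30
A | 6 | 9
After GROUP BY (2 rows):
parts.id | n
9 | 1
6 | 1
After ORDER BY (2 rows):
parts.id | n
6 | 1
9 | 1

== RESULT ==
parts.id | n
6 | 1
9 | 1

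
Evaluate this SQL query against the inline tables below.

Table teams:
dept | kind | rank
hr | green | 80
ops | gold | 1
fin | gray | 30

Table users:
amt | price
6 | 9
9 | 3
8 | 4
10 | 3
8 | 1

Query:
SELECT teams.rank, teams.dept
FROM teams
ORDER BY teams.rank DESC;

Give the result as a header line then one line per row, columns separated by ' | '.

== RESULT ==
teams.rank | teams.dept
80 | hr
30 | fin
1 | ops

Derivation:
After SELECT (3 rows):
teams.rank | teams.dept
80 | hr
1 | ops
30 | fin
After ORDER BY (3 rows):
teams.rank | teams.dept
80 | hr
30 | fin
1 | ops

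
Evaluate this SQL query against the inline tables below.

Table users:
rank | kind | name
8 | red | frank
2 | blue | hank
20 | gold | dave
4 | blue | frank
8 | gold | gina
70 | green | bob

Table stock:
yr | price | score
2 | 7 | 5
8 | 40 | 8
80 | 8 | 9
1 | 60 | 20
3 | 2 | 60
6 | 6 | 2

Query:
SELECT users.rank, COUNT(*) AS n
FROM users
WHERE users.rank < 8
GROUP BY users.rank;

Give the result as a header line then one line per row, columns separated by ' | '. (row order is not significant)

== RESULT ==
users.rank | n
2 | 1
4 | 1

Derivation:
After WHERE (2 rows):
users.rank | users.kind | users.name
2 | blue | hank
4 | blue | frank
After GROUP BY (2 rows):
users.rank | n
2 | 1
4 | 1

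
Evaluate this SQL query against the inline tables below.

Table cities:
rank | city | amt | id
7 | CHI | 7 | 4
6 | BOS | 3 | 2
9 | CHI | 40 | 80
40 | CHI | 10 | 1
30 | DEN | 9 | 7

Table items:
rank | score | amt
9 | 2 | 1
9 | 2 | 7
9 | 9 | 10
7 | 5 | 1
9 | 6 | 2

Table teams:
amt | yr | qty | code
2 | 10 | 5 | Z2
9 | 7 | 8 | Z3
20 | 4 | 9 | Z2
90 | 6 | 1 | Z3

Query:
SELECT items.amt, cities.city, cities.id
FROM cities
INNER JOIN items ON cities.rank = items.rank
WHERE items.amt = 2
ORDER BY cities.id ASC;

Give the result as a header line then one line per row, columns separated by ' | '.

== RESULT ==
items.amt | cities.city | cities.id
2 | CHI | 80

Derivation:
After JOIN items (5 rows):
cities.rank | cities.city | cities.amt | cities.id | items.rank | items.score | items.amt
7 | CHI | 7 | 4 | 7 | 5 | 1
9 | CHI | 40 | 80 | 9 | 2 | 1
9 | CHI | 40 | 80 | 9 | 2 | 7
9 | CHI | 40 | 80 | 9 | 9 | 10
9 | CHI | 40 | 80 | 9 | 6 | 2
After WHERE (1 rows):
cities.rank | cities.city | cities.amt | cities.id | items.rank | items.score | items.amt
9 | CHI | 40 | 80 | 9 | 6 | 2
After SELECT (1 rows):
items.amt | cities.city | cities.id
2 | CHI | 80
After ORDER BY (1 rows):
items.amt | cities.city | cities.id
2 | CHI | 80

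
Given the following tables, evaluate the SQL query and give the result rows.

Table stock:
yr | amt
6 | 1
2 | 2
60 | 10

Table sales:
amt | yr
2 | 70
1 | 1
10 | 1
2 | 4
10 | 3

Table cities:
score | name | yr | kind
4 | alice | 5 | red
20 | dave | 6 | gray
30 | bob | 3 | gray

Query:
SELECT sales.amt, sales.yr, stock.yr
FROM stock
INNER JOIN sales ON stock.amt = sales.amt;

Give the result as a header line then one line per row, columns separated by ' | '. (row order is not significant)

After JOIN sales (5 rows):
stock.yr | stock.amt | sales.amt | sales.yr
6 | 1 | 1 | 1
2 | 2 | 2 | 70
2 | 2 | 2 | 4
60 | 10 | 10 | 1
60 | 10 | 10 | 3
After SELECT (5 rows):
sales.amt | sales.yr | stock.yr
1 | 1 | 6
2 | 70 | 2
2 | 4 | 2
10 | 1 | 60
10 | 3 | 60

== RESULT ==
sales.amt | sales.yr | stock.yr
1 | 1 | 6
2 | 70 | 2
2 | 4 | 2
10 | 1 | 60
10 | 3 | 60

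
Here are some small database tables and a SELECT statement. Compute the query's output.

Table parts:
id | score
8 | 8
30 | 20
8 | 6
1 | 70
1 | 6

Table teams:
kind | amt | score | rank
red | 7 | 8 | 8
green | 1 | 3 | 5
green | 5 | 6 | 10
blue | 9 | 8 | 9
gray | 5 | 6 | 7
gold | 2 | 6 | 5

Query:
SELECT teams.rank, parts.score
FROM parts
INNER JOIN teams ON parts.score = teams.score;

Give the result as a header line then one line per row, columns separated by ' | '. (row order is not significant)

== RESULT ==
teams.rank | parts.score
8 | 8
9 | 8
10 | 6
7 | 6
5 | 6
10 | 6
7 | 6
5 | 6

Derivation:
After JOIN teams (8 rows):
parts.id | parts.score | teams.kind | teams.amt | teams.score | teams.rank
8 | 8 | red | 7 | 8 | 8
8 | 8 | blue | 9 | 8 | 9
8 | 6 | green | 5 | 6 | 10
8 | 6 | gray | 5 | 6 | 7
8 | 6 | gold | 2 | 6 | 5
1 | 6 | green | 5 | 6 | 10
1 | 6 | gray | 5 | 6 | 7
1 | 6 | gold | 2 | 6 | 5
After SELECT (8 rows):
teams.rank | parts.score
8 | 8
9 | 8
10 | 6
7 | 6
5 | 6
10 | 6
7 | 6
5 | 6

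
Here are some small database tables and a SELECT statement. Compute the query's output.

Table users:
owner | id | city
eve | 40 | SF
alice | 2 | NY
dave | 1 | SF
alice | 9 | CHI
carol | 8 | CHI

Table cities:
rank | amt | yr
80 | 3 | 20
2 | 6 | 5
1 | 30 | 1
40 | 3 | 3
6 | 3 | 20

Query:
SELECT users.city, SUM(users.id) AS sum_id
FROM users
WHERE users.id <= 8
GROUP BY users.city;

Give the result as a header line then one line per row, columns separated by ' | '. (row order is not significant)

After WHERE (3 rows):
users.owner | users.id | users.city
alice | 2 | NY
dave | 1 | SF
carol | 8 | CHI
After GROUP BY (3 rows):
users.city | sum_id
NY | 2
SF | 1
CHI | 8

== RESULT ==
users.city | sum_id
NY | 2
SF | 1
CHI | 8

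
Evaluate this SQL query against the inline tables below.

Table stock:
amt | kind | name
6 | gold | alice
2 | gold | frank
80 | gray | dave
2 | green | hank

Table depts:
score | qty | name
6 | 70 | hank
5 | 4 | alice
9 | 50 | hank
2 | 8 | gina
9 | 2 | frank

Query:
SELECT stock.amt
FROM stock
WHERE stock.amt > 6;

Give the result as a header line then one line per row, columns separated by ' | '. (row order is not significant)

== RESULT ==
stock.amt
80

Derivation:
After WHERE (1 rows):
stock.amt | stock.kind | stock.name
80 | gray | dave
After SELECT (1 rows):
stock.amt
80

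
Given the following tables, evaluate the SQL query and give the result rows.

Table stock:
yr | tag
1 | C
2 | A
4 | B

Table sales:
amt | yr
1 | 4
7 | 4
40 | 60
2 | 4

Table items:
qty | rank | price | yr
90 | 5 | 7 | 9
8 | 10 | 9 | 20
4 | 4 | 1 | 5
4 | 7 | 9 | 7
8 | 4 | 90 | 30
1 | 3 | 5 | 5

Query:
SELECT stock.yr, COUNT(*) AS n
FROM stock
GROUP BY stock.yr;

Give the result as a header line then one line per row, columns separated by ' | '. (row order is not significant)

== RESULT ==
stock.yr | n
1 | 1
2 | 1
4 | 1

Derivation:
After GROUP BY (3 rows):
stock.yr | n
1 | 1
2 | 1
4 | 1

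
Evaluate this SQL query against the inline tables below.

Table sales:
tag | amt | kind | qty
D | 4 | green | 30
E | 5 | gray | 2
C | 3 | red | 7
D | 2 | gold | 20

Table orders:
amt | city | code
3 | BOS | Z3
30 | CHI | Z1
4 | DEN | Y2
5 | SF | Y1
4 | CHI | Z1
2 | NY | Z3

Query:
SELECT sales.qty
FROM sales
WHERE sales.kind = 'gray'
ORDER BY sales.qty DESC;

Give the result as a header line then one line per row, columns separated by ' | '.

== RESULT ==
sales.qty
2

Derivation:
After WHERE (1 rows):
sales.tag | sales.amt | sales.kind | sales.qty
E | 5 | gray | 2
After SELECT (1 rows):
sales.qty
2
After ORDER BY (1 rows):
sales.qty
2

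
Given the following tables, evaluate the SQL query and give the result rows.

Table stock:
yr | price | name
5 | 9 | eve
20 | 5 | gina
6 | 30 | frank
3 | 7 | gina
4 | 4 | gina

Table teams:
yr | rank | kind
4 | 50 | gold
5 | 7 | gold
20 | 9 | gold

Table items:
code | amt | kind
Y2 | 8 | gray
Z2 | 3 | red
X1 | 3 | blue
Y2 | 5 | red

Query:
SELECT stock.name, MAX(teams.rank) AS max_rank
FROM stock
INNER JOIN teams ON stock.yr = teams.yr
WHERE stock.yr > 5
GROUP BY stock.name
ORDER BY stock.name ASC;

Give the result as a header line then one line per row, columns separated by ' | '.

After JOIN teams (3 rows):
stock.yr | stock.price | stock.name | teams.yr | teams.rank | teams.kind
5 | 9 | eve | 5 | 7 | gold
20 | 5 | gina | 20 | 9 | gold
4 | 4 | gina | 4 | 50 | gold
After WHERE (1 rows):
stock.yr | stock.price | stock.name | teams.yr | teams.rank | teams.kind
20 | 5 | gina | 20 | 9 | gold
After GROUP BY (1 rows):
stock.name | max_rank
gina | 9
After ORDER BY (1 rows):
stock.name | max_rank
gina | 9

== RESULT ==
stock.name | max_rank
gina | 9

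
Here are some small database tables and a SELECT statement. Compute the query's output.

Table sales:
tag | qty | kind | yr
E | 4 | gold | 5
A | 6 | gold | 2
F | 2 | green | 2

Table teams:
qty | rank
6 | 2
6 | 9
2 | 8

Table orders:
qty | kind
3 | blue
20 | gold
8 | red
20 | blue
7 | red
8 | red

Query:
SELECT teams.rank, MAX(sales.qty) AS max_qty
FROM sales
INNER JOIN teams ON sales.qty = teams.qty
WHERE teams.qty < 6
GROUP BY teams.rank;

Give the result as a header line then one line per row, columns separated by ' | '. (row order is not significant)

== RESULT ==
teams.rank | max_qty
8 | 2

Derivation:
After JOIN teams (3 rows):
sales.tag | sales.qty | sales.kind | sales.yr | teams.qty | teams.rank
A | 6 | gold | 2 | 6 | 2
A | 6 | gold | 2 | 6 | 9
F | 2 | green | 2 | 2 | 8
After WHERE (1 rows):
sales.tag | sales.qty | sales.kind | sales.yr | teams.qty | teams.rank
F | 2 | green | 2 | 2 | 8
After GROUP BY (1 rows):
teams.rank | max_qty
8 | 2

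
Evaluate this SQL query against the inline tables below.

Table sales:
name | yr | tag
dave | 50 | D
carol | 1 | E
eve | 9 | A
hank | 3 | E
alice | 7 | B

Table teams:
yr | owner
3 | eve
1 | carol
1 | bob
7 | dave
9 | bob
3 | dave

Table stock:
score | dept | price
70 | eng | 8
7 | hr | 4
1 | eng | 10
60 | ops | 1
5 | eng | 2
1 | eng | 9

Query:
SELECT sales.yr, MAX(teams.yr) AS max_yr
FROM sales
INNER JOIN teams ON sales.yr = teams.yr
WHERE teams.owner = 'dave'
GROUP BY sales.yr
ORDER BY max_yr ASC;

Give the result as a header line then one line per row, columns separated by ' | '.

After JOIN teams (6 rows):
sales.name | sales.yr | sales.tag | teams.yr | teams.owner
carol | 1 | E | 1 | carol
carol | 1 | E | 1 | bob
eve | 9 | A | 9 | bob
hank | 3 | E | 3 | eve
hank | 3 | E | 3 | dave
alice | 7 | B | 7 | dave
After WHERE (2 rows):
sales.name | sales.yr | sales.tag | teams.yr | teams.owner
hank | 3 | E | 3 | dave
alice | 7 | B | 7 | dave
After GROUP BY (2 rows):
sales.yr | max_yr
3 | 3
7 | 7
After ORDER BY (2 rows):
sales.yr | max_yr
3 | 3
7 | 7

== RESULT ==
sales.yr | max_yr
3 | 3
7 | 7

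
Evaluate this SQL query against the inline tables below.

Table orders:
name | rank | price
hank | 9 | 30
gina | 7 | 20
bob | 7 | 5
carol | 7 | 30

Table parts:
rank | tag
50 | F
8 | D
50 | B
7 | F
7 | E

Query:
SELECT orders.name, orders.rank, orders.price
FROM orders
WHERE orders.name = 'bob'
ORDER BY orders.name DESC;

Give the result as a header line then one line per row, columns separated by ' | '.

== RESULT ==
orders.name | orders.rank | orders.price
bob | 7 | 5

Derivation:
After WHERE (1 rows):
orders.name | orders.rank | orders.price
bob | 7 | 5
After SELECT (1 rows):
orders.name | orders.rank | orders.price
bob | 7 | 5
After ORDER BY (1 rows):
orders.name | orders.rank | orders.price
bob | 7 | 5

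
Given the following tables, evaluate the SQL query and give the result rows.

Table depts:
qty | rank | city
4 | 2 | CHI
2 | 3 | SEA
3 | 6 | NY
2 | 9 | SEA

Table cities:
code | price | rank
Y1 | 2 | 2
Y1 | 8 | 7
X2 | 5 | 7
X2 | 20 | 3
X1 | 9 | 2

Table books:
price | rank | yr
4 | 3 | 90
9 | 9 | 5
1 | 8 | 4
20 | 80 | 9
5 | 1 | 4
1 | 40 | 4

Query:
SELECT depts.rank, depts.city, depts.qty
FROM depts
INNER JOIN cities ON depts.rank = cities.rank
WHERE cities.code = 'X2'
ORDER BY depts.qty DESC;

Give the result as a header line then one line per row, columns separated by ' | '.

== RESULT ==
depts.rank | depts.city | depts.qty
3 | SEA | 2

Derivation:
After JOIN cities (3 rows):
depts.qty | depts.rank | depts.city | cities.code | cities.price | cities.rank
4 | 2 | CHI | Y1 | 2 | 2
4 | 2 | CHI | X1 | 9 | 2
2 | 3 | SEA | X2 | 20 | 3
After WHERE (1 rows):
depts.qty | depts.rank | depts.city | cities.code | cities.price | cities.rank
2 | 3 | SEA | X2 | 20 | 3
After SELECT (1 rows):
depts.rank | depts.city | depts.qty
3 | SEA | 2
After ORDER BY (1 rows):
depts.rank | depts.city | depts.qty
3 | SEA | 2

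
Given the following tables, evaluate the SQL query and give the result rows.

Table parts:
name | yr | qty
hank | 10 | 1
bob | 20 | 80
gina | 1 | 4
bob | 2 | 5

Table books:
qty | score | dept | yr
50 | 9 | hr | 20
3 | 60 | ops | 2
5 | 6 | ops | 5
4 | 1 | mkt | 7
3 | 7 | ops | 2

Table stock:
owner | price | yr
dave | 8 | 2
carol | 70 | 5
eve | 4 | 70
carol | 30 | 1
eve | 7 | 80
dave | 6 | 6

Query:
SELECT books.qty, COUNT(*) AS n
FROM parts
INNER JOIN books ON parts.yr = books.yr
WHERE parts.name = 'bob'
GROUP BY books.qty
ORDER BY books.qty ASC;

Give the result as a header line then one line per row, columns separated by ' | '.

After JOIN books (3 rows):
parts.name | parts.yr | parts.qty | books.qty | books.score | books.dept | books.yr
bob | 20 | 80 | 50 | 9 | hr | 20
bob | 2 | 5 | 3 | 60 | ops | 2
bob | 2 | 5 | 3 | 7 | ops | 2
After WHERE (3 rows):
parts.name | parts.yr | parts.qty | books.qty | books.score | books.dept | books.yr
bob | 20 | 80 | 50 | 9 | hr | 20
bob | 2 | 5 | 3 | 60 | ops | 2
bob | 2 | 5 | 3 | 7 | ops | 2
After GROUP BY (2 rows):
books.qty | n
50 | 1
3 | 2
After ORDER BY (2 rows):
books.qty | n
3 | 2
50 | 1

== RESULT ==
books.qty | n
3 | 2
50 | 1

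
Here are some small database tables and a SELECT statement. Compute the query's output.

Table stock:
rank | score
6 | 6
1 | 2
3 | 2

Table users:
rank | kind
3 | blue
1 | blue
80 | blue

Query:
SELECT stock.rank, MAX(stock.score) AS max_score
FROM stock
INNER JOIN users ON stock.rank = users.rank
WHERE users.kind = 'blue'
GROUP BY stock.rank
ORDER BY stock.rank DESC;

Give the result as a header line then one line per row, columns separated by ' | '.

After JOIN users (2 rows):
stock.rank | stock.score | users.rank | users.kind
1 | 2 | 1 | blue
3 | 2 | 3 | blue
After WHERE (2 rows):
stock.rank | stock.score | users.rank | users.kind
1 | 2 | 1 | blue
3 | 2 | 3 | blue
After GROUP BY (2 rows):
stock.rank | max_score
1 | 2
3 | 2
After ORDER BY (2 rows):
stock.rank | max_score
3 | 2
1 | 2

== RESULT ==
stock.rank | max_score
3 | 2
1 | 2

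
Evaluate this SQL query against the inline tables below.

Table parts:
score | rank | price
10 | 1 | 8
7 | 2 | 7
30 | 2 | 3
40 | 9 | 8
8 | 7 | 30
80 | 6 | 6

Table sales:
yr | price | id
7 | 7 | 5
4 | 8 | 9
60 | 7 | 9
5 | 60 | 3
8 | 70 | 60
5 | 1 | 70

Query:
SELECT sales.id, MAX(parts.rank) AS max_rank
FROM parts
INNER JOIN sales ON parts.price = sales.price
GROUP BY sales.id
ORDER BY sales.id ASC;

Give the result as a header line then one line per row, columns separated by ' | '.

After JOIN sales (4 rows):
parts.score | parts.rank | parts.price | sales.yr | sales.price | sales.id
10 | 1 | 8 | 4 | 8 | 9
7 | 2 | 7 | 7 | 7 | 5
7 | 2 | 7 | 60 | 7 | 9
40 | 9 | 8 | 4 | 8 | 9
After GROUP BY (2 rows):
sales.id | max_rank
9 | 9
5 | 2
After ORDER BY (2 rows):
sales.id | max_rank
5 | 2
9 | 9

== RESULT ==
sales.id | max_rank
5 | 2
9 | 9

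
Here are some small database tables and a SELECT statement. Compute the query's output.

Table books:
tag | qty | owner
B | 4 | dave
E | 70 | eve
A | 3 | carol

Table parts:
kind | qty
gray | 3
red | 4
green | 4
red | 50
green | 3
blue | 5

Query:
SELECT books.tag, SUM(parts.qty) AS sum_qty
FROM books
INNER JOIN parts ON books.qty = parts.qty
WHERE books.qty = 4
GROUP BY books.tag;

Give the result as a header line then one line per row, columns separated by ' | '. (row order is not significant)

== RESULT ==
books.tag | sum_qty
B | 8

Derivation:
After JOIN parts (4 rows):
books.tag | books.qty | books.owner | parts.kind | parts.qty
B | 4 | dave | red | 4
B | 4 | dave | green | 4
A | 3 | carol | gray | 3
A | 3 | carol | green | 3
After WHERE (2 rows):
books.tag | books.qty | books.owner | parts.kind | parts.qty
B | 4 | dave | red | 4
B | 4 | dave | green | 4
After GROUP BY (1 rows):
books.tag | sum_qty
B | 8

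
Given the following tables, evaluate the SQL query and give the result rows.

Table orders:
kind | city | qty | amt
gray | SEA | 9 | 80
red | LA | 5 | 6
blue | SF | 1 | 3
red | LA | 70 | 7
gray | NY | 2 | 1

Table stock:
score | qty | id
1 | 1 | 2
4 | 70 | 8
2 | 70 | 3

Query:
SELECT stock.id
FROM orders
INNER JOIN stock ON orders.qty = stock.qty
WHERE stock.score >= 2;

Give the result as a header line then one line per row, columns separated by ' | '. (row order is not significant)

== RESULT ==
stock.id
8
3

Derivation:
After JOIN stock (3 rows):
orders.kind | orders.city | orders.qty | orders.amt | stock.score | stock.qty | stock.id
blue | SF | 1 | 3 | 1 | 1 | 2
red | LA | 70 | 7 | 4 | 70 | 8
red | LA | 70 | 7 | 2 | 70 | 3
After WHERE (2 rows):
orders.kind | orders.city | orders.qty | orders.amt | stock.score | stock.qty | stock.id
red | LA | 70 | 7 | 4 | 70 | 8
red | LA | 70 | 7 | 2 | 70 | 3
After SELECT (2 rows):
stock.id
8
3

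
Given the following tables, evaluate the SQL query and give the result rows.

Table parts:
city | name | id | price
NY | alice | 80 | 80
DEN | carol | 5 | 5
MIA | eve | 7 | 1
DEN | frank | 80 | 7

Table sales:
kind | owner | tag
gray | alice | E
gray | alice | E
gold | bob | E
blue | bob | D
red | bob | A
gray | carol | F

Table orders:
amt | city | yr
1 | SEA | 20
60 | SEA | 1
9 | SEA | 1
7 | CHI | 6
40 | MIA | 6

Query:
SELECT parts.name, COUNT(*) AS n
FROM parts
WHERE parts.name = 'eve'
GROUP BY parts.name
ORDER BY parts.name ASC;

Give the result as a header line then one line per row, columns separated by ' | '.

== RESULT ==
parts.name | n
eve | 1

Derivation:
After WHERE (1 rows):
parts.city | parts.name | parts.id | parts.price
MIA | eve | 7 | 1
After GROUP BY (1 rows):
parts.name | n
eve | 1
After ORDER BY (1 rows):
parts.name | n
eve | 1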